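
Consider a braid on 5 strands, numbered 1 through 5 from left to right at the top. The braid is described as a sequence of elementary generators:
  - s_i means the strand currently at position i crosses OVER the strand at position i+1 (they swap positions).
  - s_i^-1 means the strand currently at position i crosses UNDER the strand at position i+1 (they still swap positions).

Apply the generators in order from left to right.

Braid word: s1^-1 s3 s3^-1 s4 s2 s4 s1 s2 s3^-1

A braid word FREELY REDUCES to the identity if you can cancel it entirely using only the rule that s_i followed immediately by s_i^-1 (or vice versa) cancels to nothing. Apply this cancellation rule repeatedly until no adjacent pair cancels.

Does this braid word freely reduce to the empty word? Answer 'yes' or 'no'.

Answer: no

Derivation:
Gen 1 (s1^-1): push. Stack: [s1^-1]
Gen 2 (s3): push. Stack: [s1^-1 s3]
Gen 3 (s3^-1): cancels prior s3. Stack: [s1^-1]
Gen 4 (s4): push. Stack: [s1^-1 s4]
Gen 5 (s2): push. Stack: [s1^-1 s4 s2]
Gen 6 (s4): push. Stack: [s1^-1 s4 s2 s4]
Gen 7 (s1): push. Stack: [s1^-1 s4 s2 s4 s1]
Gen 8 (s2): push. Stack: [s1^-1 s4 s2 s4 s1 s2]
Gen 9 (s3^-1): push. Stack: [s1^-1 s4 s2 s4 s1 s2 s3^-1]
Reduced word: s1^-1 s4 s2 s4 s1 s2 s3^-1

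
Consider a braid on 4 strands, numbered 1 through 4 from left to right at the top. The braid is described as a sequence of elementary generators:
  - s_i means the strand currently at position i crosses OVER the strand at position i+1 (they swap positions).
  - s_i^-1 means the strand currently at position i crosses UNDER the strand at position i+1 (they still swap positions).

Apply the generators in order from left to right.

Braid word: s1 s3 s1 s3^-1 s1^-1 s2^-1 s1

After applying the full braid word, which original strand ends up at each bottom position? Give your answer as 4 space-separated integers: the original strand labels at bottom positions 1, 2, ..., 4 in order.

Gen 1 (s1): strand 1 crosses over strand 2. Perm now: [2 1 3 4]
Gen 2 (s3): strand 3 crosses over strand 4. Perm now: [2 1 4 3]
Gen 3 (s1): strand 2 crosses over strand 1. Perm now: [1 2 4 3]
Gen 4 (s3^-1): strand 4 crosses under strand 3. Perm now: [1 2 3 4]
Gen 5 (s1^-1): strand 1 crosses under strand 2. Perm now: [2 1 3 4]
Gen 6 (s2^-1): strand 1 crosses under strand 3. Perm now: [2 3 1 4]
Gen 7 (s1): strand 2 crosses over strand 3. Perm now: [3 2 1 4]

Answer: 3 2 1 4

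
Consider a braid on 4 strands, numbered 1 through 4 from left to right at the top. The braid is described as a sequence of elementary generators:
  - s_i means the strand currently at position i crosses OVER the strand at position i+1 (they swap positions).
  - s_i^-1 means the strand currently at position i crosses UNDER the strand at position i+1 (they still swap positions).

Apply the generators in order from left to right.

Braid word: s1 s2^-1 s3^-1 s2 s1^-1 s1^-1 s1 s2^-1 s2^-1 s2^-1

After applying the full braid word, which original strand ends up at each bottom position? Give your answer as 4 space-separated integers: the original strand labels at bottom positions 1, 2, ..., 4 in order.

Answer: 4 3 2 1

Derivation:
Gen 1 (s1): strand 1 crosses over strand 2. Perm now: [2 1 3 4]
Gen 2 (s2^-1): strand 1 crosses under strand 3. Perm now: [2 3 1 4]
Gen 3 (s3^-1): strand 1 crosses under strand 4. Perm now: [2 3 4 1]
Gen 4 (s2): strand 3 crosses over strand 4. Perm now: [2 4 3 1]
Gen 5 (s1^-1): strand 2 crosses under strand 4. Perm now: [4 2 3 1]
Gen 6 (s1^-1): strand 4 crosses under strand 2. Perm now: [2 4 3 1]
Gen 7 (s1): strand 2 crosses over strand 4. Perm now: [4 2 3 1]
Gen 8 (s2^-1): strand 2 crosses under strand 3. Perm now: [4 3 2 1]
Gen 9 (s2^-1): strand 3 crosses under strand 2. Perm now: [4 2 3 1]
Gen 10 (s2^-1): strand 2 crosses under strand 3. Perm now: [4 3 2 1]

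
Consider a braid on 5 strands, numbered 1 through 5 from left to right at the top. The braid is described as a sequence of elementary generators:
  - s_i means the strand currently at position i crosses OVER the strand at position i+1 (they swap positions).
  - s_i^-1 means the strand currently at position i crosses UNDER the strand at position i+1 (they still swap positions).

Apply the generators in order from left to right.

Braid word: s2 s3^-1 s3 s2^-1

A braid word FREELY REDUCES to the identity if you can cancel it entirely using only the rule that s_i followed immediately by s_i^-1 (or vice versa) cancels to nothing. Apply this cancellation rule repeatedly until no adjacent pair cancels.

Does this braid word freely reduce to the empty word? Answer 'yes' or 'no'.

Gen 1 (s2): push. Stack: [s2]
Gen 2 (s3^-1): push. Stack: [s2 s3^-1]
Gen 3 (s3): cancels prior s3^-1. Stack: [s2]
Gen 4 (s2^-1): cancels prior s2. Stack: []
Reduced word: (empty)

Answer: yes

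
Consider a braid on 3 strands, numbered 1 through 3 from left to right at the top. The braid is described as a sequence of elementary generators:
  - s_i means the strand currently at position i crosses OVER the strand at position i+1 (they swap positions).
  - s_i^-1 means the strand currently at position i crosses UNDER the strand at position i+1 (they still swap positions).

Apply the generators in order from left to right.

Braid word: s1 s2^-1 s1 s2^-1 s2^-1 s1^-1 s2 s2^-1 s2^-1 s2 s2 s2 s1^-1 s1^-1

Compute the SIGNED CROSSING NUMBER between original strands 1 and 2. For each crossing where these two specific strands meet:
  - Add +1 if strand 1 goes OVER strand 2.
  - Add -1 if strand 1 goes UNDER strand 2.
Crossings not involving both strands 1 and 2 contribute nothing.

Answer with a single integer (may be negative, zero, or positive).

Gen 1: 1 over 2. Both 1&2? yes. Contrib: +1. Sum: 1
Gen 2: crossing 1x3. Both 1&2? no. Sum: 1
Gen 3: crossing 2x3. Both 1&2? no. Sum: 1
Gen 4: 2 under 1. Both 1&2? yes. Contrib: +1. Sum: 2
Gen 5: 1 under 2. Both 1&2? yes. Contrib: -1. Sum: 1
Gen 6: crossing 3x2. Both 1&2? no. Sum: 1
Gen 7: crossing 3x1. Both 1&2? no. Sum: 1
Gen 8: crossing 1x3. Both 1&2? no. Sum: 1
Gen 9: crossing 3x1. Both 1&2? no. Sum: 1
Gen 10: crossing 1x3. Both 1&2? no. Sum: 1
Gen 11: crossing 3x1. Both 1&2? no. Sum: 1
Gen 12: crossing 1x3. Both 1&2? no. Sum: 1
Gen 13: crossing 2x3. Both 1&2? no. Sum: 1
Gen 14: crossing 3x2. Both 1&2? no. Sum: 1

Answer: 1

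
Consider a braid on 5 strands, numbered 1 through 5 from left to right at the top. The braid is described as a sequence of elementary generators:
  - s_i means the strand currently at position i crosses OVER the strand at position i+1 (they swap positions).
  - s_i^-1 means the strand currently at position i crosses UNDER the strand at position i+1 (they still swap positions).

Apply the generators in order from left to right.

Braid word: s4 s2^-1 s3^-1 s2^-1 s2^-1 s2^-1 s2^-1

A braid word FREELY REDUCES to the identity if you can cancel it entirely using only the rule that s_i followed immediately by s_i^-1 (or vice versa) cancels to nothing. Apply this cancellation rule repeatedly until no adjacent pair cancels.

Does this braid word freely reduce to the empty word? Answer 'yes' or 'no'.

Gen 1 (s4): push. Stack: [s4]
Gen 2 (s2^-1): push. Stack: [s4 s2^-1]
Gen 3 (s3^-1): push. Stack: [s4 s2^-1 s3^-1]
Gen 4 (s2^-1): push. Stack: [s4 s2^-1 s3^-1 s2^-1]
Gen 5 (s2^-1): push. Stack: [s4 s2^-1 s3^-1 s2^-1 s2^-1]
Gen 6 (s2^-1): push. Stack: [s4 s2^-1 s3^-1 s2^-1 s2^-1 s2^-1]
Gen 7 (s2^-1): push. Stack: [s4 s2^-1 s3^-1 s2^-1 s2^-1 s2^-1 s2^-1]
Reduced word: s4 s2^-1 s3^-1 s2^-1 s2^-1 s2^-1 s2^-1

Answer: no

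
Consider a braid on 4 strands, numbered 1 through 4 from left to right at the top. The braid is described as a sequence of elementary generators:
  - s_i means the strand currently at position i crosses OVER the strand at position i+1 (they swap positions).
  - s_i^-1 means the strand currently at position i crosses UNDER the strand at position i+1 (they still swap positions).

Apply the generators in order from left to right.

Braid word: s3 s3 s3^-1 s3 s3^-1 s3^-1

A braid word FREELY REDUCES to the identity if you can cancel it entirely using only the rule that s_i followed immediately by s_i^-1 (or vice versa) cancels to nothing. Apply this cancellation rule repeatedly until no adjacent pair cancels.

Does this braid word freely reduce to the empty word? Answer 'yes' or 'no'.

Answer: yes

Derivation:
Gen 1 (s3): push. Stack: [s3]
Gen 2 (s3): push. Stack: [s3 s3]
Gen 3 (s3^-1): cancels prior s3. Stack: [s3]
Gen 4 (s3): push. Stack: [s3 s3]
Gen 5 (s3^-1): cancels prior s3. Stack: [s3]
Gen 6 (s3^-1): cancels prior s3. Stack: []
Reduced word: (empty)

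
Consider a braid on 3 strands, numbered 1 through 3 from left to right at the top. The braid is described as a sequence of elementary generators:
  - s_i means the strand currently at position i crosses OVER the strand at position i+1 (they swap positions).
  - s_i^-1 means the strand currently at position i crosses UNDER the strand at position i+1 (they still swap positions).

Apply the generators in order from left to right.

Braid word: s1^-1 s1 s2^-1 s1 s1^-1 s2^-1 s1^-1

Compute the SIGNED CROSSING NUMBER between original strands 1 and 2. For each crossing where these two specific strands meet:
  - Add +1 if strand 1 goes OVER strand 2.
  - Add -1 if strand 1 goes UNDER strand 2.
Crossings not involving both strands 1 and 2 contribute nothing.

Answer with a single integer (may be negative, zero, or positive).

Answer: -3

Derivation:
Gen 1: 1 under 2. Both 1&2? yes. Contrib: -1. Sum: -1
Gen 2: 2 over 1. Both 1&2? yes. Contrib: -1. Sum: -2
Gen 3: crossing 2x3. Both 1&2? no. Sum: -2
Gen 4: crossing 1x3. Both 1&2? no. Sum: -2
Gen 5: crossing 3x1. Both 1&2? no. Sum: -2
Gen 6: crossing 3x2. Both 1&2? no. Sum: -2
Gen 7: 1 under 2. Both 1&2? yes. Contrib: -1. Sum: -3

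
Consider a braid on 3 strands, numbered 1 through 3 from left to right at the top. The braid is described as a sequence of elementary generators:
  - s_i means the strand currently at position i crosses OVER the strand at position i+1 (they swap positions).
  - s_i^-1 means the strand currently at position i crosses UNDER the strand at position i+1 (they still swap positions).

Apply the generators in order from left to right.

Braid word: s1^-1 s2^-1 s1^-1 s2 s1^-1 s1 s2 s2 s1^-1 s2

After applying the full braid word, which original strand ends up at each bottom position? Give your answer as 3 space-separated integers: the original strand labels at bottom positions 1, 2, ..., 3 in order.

Answer: 1 2 3

Derivation:
Gen 1 (s1^-1): strand 1 crosses under strand 2. Perm now: [2 1 3]
Gen 2 (s2^-1): strand 1 crosses under strand 3. Perm now: [2 3 1]
Gen 3 (s1^-1): strand 2 crosses under strand 3. Perm now: [3 2 1]
Gen 4 (s2): strand 2 crosses over strand 1. Perm now: [3 1 2]
Gen 5 (s1^-1): strand 3 crosses under strand 1. Perm now: [1 3 2]
Gen 6 (s1): strand 1 crosses over strand 3. Perm now: [3 1 2]
Gen 7 (s2): strand 1 crosses over strand 2. Perm now: [3 2 1]
Gen 8 (s2): strand 2 crosses over strand 1. Perm now: [3 1 2]
Gen 9 (s1^-1): strand 3 crosses under strand 1. Perm now: [1 3 2]
Gen 10 (s2): strand 3 crosses over strand 2. Perm now: [1 2 3]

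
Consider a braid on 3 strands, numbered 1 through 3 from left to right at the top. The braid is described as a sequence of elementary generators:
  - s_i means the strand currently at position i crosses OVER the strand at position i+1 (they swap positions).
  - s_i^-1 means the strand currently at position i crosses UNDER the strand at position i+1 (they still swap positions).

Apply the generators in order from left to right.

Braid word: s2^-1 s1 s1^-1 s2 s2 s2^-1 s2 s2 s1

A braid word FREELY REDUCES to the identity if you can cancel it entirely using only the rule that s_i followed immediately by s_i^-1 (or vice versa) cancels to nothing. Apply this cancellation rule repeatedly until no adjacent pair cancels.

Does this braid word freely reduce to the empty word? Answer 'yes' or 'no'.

Answer: no

Derivation:
Gen 1 (s2^-1): push. Stack: [s2^-1]
Gen 2 (s1): push. Stack: [s2^-1 s1]
Gen 3 (s1^-1): cancels prior s1. Stack: [s2^-1]
Gen 4 (s2): cancels prior s2^-1. Stack: []
Gen 5 (s2): push. Stack: [s2]
Gen 6 (s2^-1): cancels prior s2. Stack: []
Gen 7 (s2): push. Stack: [s2]
Gen 8 (s2): push. Stack: [s2 s2]
Gen 9 (s1): push. Stack: [s2 s2 s1]
Reduced word: s2 s2 s1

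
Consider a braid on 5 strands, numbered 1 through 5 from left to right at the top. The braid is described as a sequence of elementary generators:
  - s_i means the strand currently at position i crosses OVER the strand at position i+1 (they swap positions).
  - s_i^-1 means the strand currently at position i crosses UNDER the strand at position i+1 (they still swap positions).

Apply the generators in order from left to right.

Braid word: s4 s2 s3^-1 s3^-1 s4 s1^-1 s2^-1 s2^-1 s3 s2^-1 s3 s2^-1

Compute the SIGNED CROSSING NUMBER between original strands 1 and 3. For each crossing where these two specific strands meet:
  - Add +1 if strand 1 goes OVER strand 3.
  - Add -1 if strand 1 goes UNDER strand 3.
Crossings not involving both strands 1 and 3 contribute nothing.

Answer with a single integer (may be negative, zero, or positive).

Answer: -1

Derivation:
Gen 1: crossing 4x5. Both 1&3? no. Sum: 0
Gen 2: crossing 2x3. Both 1&3? no. Sum: 0
Gen 3: crossing 2x5. Both 1&3? no. Sum: 0
Gen 4: crossing 5x2. Both 1&3? no. Sum: 0
Gen 5: crossing 5x4. Both 1&3? no. Sum: 0
Gen 6: 1 under 3. Both 1&3? yes. Contrib: -1. Sum: -1
Gen 7: crossing 1x2. Both 1&3? no. Sum: -1
Gen 8: crossing 2x1. Both 1&3? no. Sum: -1
Gen 9: crossing 2x4. Both 1&3? no. Sum: -1
Gen 10: crossing 1x4. Both 1&3? no. Sum: -1
Gen 11: crossing 1x2. Both 1&3? no. Sum: -1
Gen 12: crossing 4x2. Both 1&3? no. Sum: -1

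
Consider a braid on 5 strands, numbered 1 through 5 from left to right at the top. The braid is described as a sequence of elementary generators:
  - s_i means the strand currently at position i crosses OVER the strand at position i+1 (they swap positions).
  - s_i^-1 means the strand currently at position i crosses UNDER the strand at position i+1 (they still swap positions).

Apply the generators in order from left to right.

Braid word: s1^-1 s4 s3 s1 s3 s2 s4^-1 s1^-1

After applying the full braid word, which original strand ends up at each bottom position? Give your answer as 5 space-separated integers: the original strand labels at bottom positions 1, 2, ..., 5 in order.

Answer: 3 1 2 4 5

Derivation:
Gen 1 (s1^-1): strand 1 crosses under strand 2. Perm now: [2 1 3 4 5]
Gen 2 (s4): strand 4 crosses over strand 5. Perm now: [2 1 3 5 4]
Gen 3 (s3): strand 3 crosses over strand 5. Perm now: [2 1 5 3 4]
Gen 4 (s1): strand 2 crosses over strand 1. Perm now: [1 2 5 3 4]
Gen 5 (s3): strand 5 crosses over strand 3. Perm now: [1 2 3 5 4]
Gen 6 (s2): strand 2 crosses over strand 3. Perm now: [1 3 2 5 4]
Gen 7 (s4^-1): strand 5 crosses under strand 4. Perm now: [1 3 2 4 5]
Gen 8 (s1^-1): strand 1 crosses under strand 3. Perm now: [3 1 2 4 5]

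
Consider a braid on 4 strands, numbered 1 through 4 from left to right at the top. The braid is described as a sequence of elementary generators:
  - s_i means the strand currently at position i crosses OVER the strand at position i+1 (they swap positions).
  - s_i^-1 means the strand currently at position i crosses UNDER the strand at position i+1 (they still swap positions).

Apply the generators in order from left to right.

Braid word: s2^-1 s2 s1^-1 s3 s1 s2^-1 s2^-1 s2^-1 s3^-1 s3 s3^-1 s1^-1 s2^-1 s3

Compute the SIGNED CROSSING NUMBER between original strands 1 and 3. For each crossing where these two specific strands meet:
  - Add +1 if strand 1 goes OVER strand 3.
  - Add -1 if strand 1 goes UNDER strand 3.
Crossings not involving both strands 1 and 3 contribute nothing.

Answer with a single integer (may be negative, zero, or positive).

Answer: -1

Derivation:
Gen 1: crossing 2x3. Both 1&3? no. Sum: 0
Gen 2: crossing 3x2. Both 1&3? no. Sum: 0
Gen 3: crossing 1x2. Both 1&3? no. Sum: 0
Gen 4: crossing 3x4. Both 1&3? no. Sum: 0
Gen 5: crossing 2x1. Both 1&3? no. Sum: 0
Gen 6: crossing 2x4. Both 1&3? no. Sum: 0
Gen 7: crossing 4x2. Both 1&3? no. Sum: 0
Gen 8: crossing 2x4. Both 1&3? no. Sum: 0
Gen 9: crossing 2x3. Both 1&3? no. Sum: 0
Gen 10: crossing 3x2. Both 1&3? no. Sum: 0
Gen 11: crossing 2x3. Both 1&3? no. Sum: 0
Gen 12: crossing 1x4. Both 1&3? no. Sum: 0
Gen 13: 1 under 3. Both 1&3? yes. Contrib: -1. Sum: -1
Gen 14: crossing 1x2. Both 1&3? no. Sum: -1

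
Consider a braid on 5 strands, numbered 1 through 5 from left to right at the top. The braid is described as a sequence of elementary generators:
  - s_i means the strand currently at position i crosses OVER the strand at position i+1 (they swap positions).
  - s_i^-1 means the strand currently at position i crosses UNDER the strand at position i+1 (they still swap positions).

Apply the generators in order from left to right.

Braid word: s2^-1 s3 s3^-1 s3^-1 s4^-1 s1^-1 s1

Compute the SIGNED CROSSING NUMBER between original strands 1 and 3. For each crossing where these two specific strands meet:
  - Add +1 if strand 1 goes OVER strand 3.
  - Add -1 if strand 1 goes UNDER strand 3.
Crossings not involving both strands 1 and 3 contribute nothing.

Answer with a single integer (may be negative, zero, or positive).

Gen 1: crossing 2x3. Both 1&3? no. Sum: 0
Gen 2: crossing 2x4. Both 1&3? no. Sum: 0
Gen 3: crossing 4x2. Both 1&3? no. Sum: 0
Gen 4: crossing 2x4. Both 1&3? no. Sum: 0
Gen 5: crossing 2x5. Both 1&3? no. Sum: 0
Gen 6: 1 under 3. Both 1&3? yes. Contrib: -1. Sum: -1
Gen 7: 3 over 1. Both 1&3? yes. Contrib: -1. Sum: -2

Answer: -2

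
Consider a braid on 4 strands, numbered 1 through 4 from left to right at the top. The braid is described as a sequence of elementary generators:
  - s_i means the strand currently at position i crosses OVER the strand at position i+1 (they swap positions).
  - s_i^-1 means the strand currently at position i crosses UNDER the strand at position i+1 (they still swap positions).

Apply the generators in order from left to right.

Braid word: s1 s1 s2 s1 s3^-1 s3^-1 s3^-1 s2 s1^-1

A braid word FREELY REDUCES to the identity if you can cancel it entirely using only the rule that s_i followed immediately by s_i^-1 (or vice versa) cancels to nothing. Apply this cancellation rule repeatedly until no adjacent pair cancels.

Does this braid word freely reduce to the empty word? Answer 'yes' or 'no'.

Gen 1 (s1): push. Stack: [s1]
Gen 2 (s1): push. Stack: [s1 s1]
Gen 3 (s2): push. Stack: [s1 s1 s2]
Gen 4 (s1): push. Stack: [s1 s1 s2 s1]
Gen 5 (s3^-1): push. Stack: [s1 s1 s2 s1 s3^-1]
Gen 6 (s3^-1): push. Stack: [s1 s1 s2 s1 s3^-1 s3^-1]
Gen 7 (s3^-1): push. Stack: [s1 s1 s2 s1 s3^-1 s3^-1 s3^-1]
Gen 8 (s2): push. Stack: [s1 s1 s2 s1 s3^-1 s3^-1 s3^-1 s2]
Gen 9 (s1^-1): push. Stack: [s1 s1 s2 s1 s3^-1 s3^-1 s3^-1 s2 s1^-1]
Reduced word: s1 s1 s2 s1 s3^-1 s3^-1 s3^-1 s2 s1^-1

Answer: no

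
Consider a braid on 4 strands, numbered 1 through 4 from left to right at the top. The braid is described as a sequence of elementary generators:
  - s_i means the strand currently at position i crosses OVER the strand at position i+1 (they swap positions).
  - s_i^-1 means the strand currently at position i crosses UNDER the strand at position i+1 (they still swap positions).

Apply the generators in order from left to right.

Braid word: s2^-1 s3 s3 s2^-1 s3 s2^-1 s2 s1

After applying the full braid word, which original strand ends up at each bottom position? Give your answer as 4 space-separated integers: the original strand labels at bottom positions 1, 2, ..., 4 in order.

Gen 1 (s2^-1): strand 2 crosses under strand 3. Perm now: [1 3 2 4]
Gen 2 (s3): strand 2 crosses over strand 4. Perm now: [1 3 4 2]
Gen 3 (s3): strand 4 crosses over strand 2. Perm now: [1 3 2 4]
Gen 4 (s2^-1): strand 3 crosses under strand 2. Perm now: [1 2 3 4]
Gen 5 (s3): strand 3 crosses over strand 4. Perm now: [1 2 4 3]
Gen 6 (s2^-1): strand 2 crosses under strand 4. Perm now: [1 4 2 3]
Gen 7 (s2): strand 4 crosses over strand 2. Perm now: [1 2 4 3]
Gen 8 (s1): strand 1 crosses over strand 2. Perm now: [2 1 4 3]

Answer: 2 1 4 3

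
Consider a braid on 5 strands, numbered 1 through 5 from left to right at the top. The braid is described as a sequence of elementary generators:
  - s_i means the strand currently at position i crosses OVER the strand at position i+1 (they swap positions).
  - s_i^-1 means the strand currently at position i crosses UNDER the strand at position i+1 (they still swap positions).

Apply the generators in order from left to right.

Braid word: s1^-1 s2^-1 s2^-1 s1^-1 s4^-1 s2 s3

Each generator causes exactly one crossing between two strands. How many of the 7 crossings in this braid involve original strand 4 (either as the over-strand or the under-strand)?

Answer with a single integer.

Gen 1: crossing 1x2. Involves strand 4? no. Count so far: 0
Gen 2: crossing 1x3. Involves strand 4? no. Count so far: 0
Gen 3: crossing 3x1. Involves strand 4? no. Count so far: 0
Gen 4: crossing 2x1. Involves strand 4? no. Count so far: 0
Gen 5: crossing 4x5. Involves strand 4? yes. Count so far: 1
Gen 6: crossing 2x3. Involves strand 4? no. Count so far: 1
Gen 7: crossing 2x5. Involves strand 4? no. Count so far: 1

Answer: 1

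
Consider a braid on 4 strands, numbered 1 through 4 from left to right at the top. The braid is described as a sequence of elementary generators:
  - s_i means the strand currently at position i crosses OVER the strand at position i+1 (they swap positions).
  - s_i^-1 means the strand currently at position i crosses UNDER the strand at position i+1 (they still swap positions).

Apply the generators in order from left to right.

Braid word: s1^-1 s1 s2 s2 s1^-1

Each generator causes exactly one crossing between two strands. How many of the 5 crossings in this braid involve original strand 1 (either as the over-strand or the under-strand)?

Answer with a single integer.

Answer: 3

Derivation:
Gen 1: crossing 1x2. Involves strand 1? yes. Count so far: 1
Gen 2: crossing 2x1. Involves strand 1? yes. Count so far: 2
Gen 3: crossing 2x3. Involves strand 1? no. Count so far: 2
Gen 4: crossing 3x2. Involves strand 1? no. Count so far: 2
Gen 5: crossing 1x2. Involves strand 1? yes. Count so far: 3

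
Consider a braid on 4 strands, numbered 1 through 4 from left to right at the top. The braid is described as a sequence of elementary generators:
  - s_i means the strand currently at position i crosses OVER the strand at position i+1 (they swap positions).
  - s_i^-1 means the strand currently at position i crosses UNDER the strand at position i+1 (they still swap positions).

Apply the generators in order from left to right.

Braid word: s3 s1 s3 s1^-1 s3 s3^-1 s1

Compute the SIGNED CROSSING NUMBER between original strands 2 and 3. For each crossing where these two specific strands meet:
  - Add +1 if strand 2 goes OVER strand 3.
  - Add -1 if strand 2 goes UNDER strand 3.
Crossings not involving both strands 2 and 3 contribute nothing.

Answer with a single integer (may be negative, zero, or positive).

Answer: 0

Derivation:
Gen 1: crossing 3x4. Both 2&3? no. Sum: 0
Gen 2: crossing 1x2. Both 2&3? no. Sum: 0
Gen 3: crossing 4x3. Both 2&3? no. Sum: 0
Gen 4: crossing 2x1. Both 2&3? no. Sum: 0
Gen 5: crossing 3x4. Both 2&3? no. Sum: 0
Gen 6: crossing 4x3. Both 2&3? no. Sum: 0
Gen 7: crossing 1x2. Both 2&3? no. Sum: 0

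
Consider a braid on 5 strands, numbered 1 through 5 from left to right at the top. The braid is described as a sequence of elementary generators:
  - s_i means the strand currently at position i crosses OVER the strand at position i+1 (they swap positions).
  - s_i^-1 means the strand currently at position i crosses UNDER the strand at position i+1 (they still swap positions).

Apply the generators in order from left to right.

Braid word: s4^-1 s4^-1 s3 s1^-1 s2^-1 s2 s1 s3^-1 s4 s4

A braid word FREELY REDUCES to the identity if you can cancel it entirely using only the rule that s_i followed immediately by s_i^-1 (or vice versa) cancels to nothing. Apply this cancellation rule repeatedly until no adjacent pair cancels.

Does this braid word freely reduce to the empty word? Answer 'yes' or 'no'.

Answer: yes

Derivation:
Gen 1 (s4^-1): push. Stack: [s4^-1]
Gen 2 (s4^-1): push. Stack: [s4^-1 s4^-1]
Gen 3 (s3): push. Stack: [s4^-1 s4^-1 s3]
Gen 4 (s1^-1): push. Stack: [s4^-1 s4^-1 s3 s1^-1]
Gen 5 (s2^-1): push. Stack: [s4^-1 s4^-1 s3 s1^-1 s2^-1]
Gen 6 (s2): cancels prior s2^-1. Stack: [s4^-1 s4^-1 s3 s1^-1]
Gen 7 (s1): cancels prior s1^-1. Stack: [s4^-1 s4^-1 s3]
Gen 8 (s3^-1): cancels prior s3. Stack: [s4^-1 s4^-1]
Gen 9 (s4): cancels prior s4^-1. Stack: [s4^-1]
Gen 10 (s4): cancels prior s4^-1. Stack: []
Reduced word: (empty)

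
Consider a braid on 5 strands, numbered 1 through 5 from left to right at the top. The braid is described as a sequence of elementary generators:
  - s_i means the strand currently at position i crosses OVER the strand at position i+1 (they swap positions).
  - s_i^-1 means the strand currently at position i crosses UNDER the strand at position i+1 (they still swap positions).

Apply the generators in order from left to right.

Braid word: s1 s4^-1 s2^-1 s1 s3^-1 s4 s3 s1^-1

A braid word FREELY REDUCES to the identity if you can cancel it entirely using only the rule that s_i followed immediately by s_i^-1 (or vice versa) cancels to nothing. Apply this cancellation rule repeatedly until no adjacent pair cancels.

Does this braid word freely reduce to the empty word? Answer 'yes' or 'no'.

Gen 1 (s1): push. Stack: [s1]
Gen 2 (s4^-1): push. Stack: [s1 s4^-1]
Gen 3 (s2^-1): push. Stack: [s1 s4^-1 s2^-1]
Gen 4 (s1): push. Stack: [s1 s4^-1 s2^-1 s1]
Gen 5 (s3^-1): push. Stack: [s1 s4^-1 s2^-1 s1 s3^-1]
Gen 6 (s4): push. Stack: [s1 s4^-1 s2^-1 s1 s3^-1 s4]
Gen 7 (s3): push. Stack: [s1 s4^-1 s2^-1 s1 s3^-1 s4 s3]
Gen 8 (s1^-1): push. Stack: [s1 s4^-1 s2^-1 s1 s3^-1 s4 s3 s1^-1]
Reduced word: s1 s4^-1 s2^-1 s1 s3^-1 s4 s3 s1^-1

Answer: no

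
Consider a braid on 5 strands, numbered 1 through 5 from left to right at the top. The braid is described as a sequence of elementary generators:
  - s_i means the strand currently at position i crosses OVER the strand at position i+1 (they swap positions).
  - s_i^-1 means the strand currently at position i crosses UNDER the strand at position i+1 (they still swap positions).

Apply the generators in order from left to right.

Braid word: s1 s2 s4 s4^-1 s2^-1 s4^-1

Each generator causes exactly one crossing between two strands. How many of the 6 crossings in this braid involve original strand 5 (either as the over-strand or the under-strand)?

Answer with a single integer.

Gen 1: crossing 1x2. Involves strand 5? no. Count so far: 0
Gen 2: crossing 1x3. Involves strand 5? no. Count so far: 0
Gen 3: crossing 4x5. Involves strand 5? yes. Count so far: 1
Gen 4: crossing 5x4. Involves strand 5? yes. Count so far: 2
Gen 5: crossing 3x1. Involves strand 5? no. Count so far: 2
Gen 6: crossing 4x5. Involves strand 5? yes. Count so far: 3

Answer: 3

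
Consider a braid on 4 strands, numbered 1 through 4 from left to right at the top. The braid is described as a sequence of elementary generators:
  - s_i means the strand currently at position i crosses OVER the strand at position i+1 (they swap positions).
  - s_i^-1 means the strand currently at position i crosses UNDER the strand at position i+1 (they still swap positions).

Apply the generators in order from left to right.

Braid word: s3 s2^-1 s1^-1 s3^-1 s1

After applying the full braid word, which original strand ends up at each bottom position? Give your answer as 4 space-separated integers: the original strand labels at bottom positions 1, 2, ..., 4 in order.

Gen 1 (s3): strand 3 crosses over strand 4. Perm now: [1 2 4 3]
Gen 2 (s2^-1): strand 2 crosses under strand 4. Perm now: [1 4 2 3]
Gen 3 (s1^-1): strand 1 crosses under strand 4. Perm now: [4 1 2 3]
Gen 4 (s3^-1): strand 2 crosses under strand 3. Perm now: [4 1 3 2]
Gen 5 (s1): strand 4 crosses over strand 1. Perm now: [1 4 3 2]

Answer: 1 4 3 2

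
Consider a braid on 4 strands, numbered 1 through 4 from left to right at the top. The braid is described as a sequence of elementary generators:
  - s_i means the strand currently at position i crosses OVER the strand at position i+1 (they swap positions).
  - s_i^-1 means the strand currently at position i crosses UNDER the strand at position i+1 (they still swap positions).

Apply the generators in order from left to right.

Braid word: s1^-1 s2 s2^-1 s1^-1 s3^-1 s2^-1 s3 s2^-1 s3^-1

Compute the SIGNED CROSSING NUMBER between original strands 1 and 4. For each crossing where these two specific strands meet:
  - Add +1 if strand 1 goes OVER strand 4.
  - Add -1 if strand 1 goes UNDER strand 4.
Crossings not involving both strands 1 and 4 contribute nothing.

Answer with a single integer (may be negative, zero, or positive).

Answer: 0

Derivation:
Gen 1: crossing 1x2. Both 1&4? no. Sum: 0
Gen 2: crossing 1x3. Both 1&4? no. Sum: 0
Gen 3: crossing 3x1. Both 1&4? no. Sum: 0
Gen 4: crossing 2x1. Both 1&4? no. Sum: 0
Gen 5: crossing 3x4. Both 1&4? no. Sum: 0
Gen 6: crossing 2x4. Both 1&4? no. Sum: 0
Gen 7: crossing 2x3. Both 1&4? no. Sum: 0
Gen 8: crossing 4x3. Both 1&4? no. Sum: 0
Gen 9: crossing 4x2. Both 1&4? no. Sum: 0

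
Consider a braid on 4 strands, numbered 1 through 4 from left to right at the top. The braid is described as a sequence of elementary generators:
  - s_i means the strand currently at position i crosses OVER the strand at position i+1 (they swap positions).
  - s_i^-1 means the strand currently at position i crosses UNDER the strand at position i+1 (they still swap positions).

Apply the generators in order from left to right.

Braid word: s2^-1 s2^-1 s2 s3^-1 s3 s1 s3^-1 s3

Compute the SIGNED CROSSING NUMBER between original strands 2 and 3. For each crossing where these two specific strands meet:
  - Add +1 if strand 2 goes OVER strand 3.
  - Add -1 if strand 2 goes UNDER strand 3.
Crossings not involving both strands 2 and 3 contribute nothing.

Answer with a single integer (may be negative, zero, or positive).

Gen 1: 2 under 3. Both 2&3? yes. Contrib: -1. Sum: -1
Gen 2: 3 under 2. Both 2&3? yes. Contrib: +1. Sum: 0
Gen 3: 2 over 3. Both 2&3? yes. Contrib: +1. Sum: 1
Gen 4: crossing 2x4. Both 2&3? no. Sum: 1
Gen 5: crossing 4x2. Both 2&3? no. Sum: 1
Gen 6: crossing 1x3. Both 2&3? no. Sum: 1
Gen 7: crossing 2x4. Both 2&3? no. Sum: 1
Gen 8: crossing 4x2. Both 2&3? no. Sum: 1

Answer: 1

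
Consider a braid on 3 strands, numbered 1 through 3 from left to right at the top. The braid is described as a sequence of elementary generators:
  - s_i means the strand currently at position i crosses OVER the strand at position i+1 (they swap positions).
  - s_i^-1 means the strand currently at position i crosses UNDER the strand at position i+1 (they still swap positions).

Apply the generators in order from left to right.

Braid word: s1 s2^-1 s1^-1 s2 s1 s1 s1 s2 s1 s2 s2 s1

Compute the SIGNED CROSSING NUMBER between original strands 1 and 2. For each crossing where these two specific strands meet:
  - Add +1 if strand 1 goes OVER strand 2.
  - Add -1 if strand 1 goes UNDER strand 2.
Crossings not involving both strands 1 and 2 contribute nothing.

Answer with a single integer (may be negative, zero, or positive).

Gen 1: 1 over 2. Both 1&2? yes. Contrib: +1. Sum: 1
Gen 2: crossing 1x3. Both 1&2? no. Sum: 1
Gen 3: crossing 2x3. Both 1&2? no. Sum: 1
Gen 4: 2 over 1. Both 1&2? yes. Contrib: -1. Sum: 0
Gen 5: crossing 3x1. Both 1&2? no. Sum: 0
Gen 6: crossing 1x3. Both 1&2? no. Sum: 0
Gen 7: crossing 3x1. Both 1&2? no. Sum: 0
Gen 8: crossing 3x2. Both 1&2? no. Sum: 0
Gen 9: 1 over 2. Both 1&2? yes. Contrib: +1. Sum: 1
Gen 10: crossing 1x3. Both 1&2? no. Sum: 1
Gen 11: crossing 3x1. Both 1&2? no. Sum: 1
Gen 12: 2 over 1. Both 1&2? yes. Contrib: -1. Sum: 0

Answer: 0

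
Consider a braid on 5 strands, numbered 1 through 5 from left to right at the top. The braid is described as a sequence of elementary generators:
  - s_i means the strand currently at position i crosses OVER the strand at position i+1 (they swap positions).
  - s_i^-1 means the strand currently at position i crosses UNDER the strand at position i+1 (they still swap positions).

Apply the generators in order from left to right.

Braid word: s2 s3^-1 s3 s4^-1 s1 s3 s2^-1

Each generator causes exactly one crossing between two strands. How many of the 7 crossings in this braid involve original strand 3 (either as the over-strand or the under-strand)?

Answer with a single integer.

Gen 1: crossing 2x3. Involves strand 3? yes. Count so far: 1
Gen 2: crossing 2x4. Involves strand 3? no. Count so far: 1
Gen 3: crossing 4x2. Involves strand 3? no. Count so far: 1
Gen 4: crossing 4x5. Involves strand 3? no. Count so far: 1
Gen 5: crossing 1x3. Involves strand 3? yes. Count so far: 2
Gen 6: crossing 2x5. Involves strand 3? no. Count so far: 2
Gen 7: crossing 1x5. Involves strand 3? no. Count so far: 2

Answer: 2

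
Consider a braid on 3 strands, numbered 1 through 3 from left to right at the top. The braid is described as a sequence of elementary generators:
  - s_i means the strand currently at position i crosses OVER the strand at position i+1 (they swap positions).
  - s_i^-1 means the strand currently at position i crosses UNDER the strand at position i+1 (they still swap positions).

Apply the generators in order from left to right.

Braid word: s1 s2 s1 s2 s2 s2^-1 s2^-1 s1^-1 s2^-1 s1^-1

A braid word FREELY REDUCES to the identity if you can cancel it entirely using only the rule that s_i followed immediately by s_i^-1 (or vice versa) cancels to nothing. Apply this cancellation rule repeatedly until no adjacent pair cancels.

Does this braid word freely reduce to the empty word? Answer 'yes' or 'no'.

Gen 1 (s1): push. Stack: [s1]
Gen 2 (s2): push. Stack: [s1 s2]
Gen 3 (s1): push. Stack: [s1 s2 s1]
Gen 4 (s2): push. Stack: [s1 s2 s1 s2]
Gen 5 (s2): push. Stack: [s1 s2 s1 s2 s2]
Gen 6 (s2^-1): cancels prior s2. Stack: [s1 s2 s1 s2]
Gen 7 (s2^-1): cancels prior s2. Stack: [s1 s2 s1]
Gen 8 (s1^-1): cancels prior s1. Stack: [s1 s2]
Gen 9 (s2^-1): cancels prior s2. Stack: [s1]
Gen 10 (s1^-1): cancels prior s1. Stack: []
Reduced word: (empty)

Answer: yes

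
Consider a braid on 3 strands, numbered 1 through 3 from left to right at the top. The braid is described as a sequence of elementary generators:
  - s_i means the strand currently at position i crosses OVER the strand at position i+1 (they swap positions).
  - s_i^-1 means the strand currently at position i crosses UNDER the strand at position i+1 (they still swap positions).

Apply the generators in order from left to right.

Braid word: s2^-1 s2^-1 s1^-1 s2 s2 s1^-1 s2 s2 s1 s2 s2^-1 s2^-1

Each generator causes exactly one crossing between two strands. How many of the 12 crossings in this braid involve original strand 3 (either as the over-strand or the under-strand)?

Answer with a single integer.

Answer: 9

Derivation:
Gen 1: crossing 2x3. Involves strand 3? yes. Count so far: 1
Gen 2: crossing 3x2. Involves strand 3? yes. Count so far: 2
Gen 3: crossing 1x2. Involves strand 3? no. Count so far: 2
Gen 4: crossing 1x3. Involves strand 3? yes. Count so far: 3
Gen 5: crossing 3x1. Involves strand 3? yes. Count so far: 4
Gen 6: crossing 2x1. Involves strand 3? no. Count so far: 4
Gen 7: crossing 2x3. Involves strand 3? yes. Count so far: 5
Gen 8: crossing 3x2. Involves strand 3? yes. Count so far: 6
Gen 9: crossing 1x2. Involves strand 3? no. Count so far: 6
Gen 10: crossing 1x3. Involves strand 3? yes. Count so far: 7
Gen 11: crossing 3x1. Involves strand 3? yes. Count so far: 8
Gen 12: crossing 1x3. Involves strand 3? yes. Count so far: 9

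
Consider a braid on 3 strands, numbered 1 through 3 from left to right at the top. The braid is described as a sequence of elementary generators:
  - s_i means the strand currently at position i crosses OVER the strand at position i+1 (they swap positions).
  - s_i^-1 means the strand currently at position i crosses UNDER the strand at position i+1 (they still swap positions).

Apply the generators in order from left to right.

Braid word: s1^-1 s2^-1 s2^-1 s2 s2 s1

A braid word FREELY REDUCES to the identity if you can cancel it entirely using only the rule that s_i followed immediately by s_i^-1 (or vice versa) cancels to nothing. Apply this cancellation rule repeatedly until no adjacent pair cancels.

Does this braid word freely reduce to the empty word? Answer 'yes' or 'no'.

Gen 1 (s1^-1): push. Stack: [s1^-1]
Gen 2 (s2^-1): push. Stack: [s1^-1 s2^-1]
Gen 3 (s2^-1): push. Stack: [s1^-1 s2^-1 s2^-1]
Gen 4 (s2): cancels prior s2^-1. Stack: [s1^-1 s2^-1]
Gen 5 (s2): cancels prior s2^-1. Stack: [s1^-1]
Gen 6 (s1): cancels prior s1^-1. Stack: []
Reduced word: (empty)

Answer: yes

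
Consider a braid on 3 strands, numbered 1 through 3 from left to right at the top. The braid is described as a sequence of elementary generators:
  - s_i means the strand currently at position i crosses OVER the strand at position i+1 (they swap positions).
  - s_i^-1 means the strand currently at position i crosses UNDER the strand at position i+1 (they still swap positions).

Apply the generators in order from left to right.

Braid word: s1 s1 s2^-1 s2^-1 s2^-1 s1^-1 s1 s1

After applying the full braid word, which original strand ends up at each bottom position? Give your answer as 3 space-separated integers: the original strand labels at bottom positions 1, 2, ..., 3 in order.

Answer: 3 1 2

Derivation:
Gen 1 (s1): strand 1 crosses over strand 2. Perm now: [2 1 3]
Gen 2 (s1): strand 2 crosses over strand 1. Perm now: [1 2 3]
Gen 3 (s2^-1): strand 2 crosses under strand 3. Perm now: [1 3 2]
Gen 4 (s2^-1): strand 3 crosses under strand 2. Perm now: [1 2 3]
Gen 5 (s2^-1): strand 2 crosses under strand 3. Perm now: [1 3 2]
Gen 6 (s1^-1): strand 1 crosses under strand 3. Perm now: [3 1 2]
Gen 7 (s1): strand 3 crosses over strand 1. Perm now: [1 3 2]
Gen 8 (s1): strand 1 crosses over strand 3. Perm now: [3 1 2]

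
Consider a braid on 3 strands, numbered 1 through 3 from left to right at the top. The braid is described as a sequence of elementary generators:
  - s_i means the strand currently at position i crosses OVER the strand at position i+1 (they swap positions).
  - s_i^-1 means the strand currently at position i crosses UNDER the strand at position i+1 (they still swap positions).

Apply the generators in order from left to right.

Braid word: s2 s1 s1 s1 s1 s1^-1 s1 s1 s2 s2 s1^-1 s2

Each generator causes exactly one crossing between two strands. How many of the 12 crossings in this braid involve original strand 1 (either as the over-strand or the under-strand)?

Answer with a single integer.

Answer: 10

Derivation:
Gen 1: crossing 2x3. Involves strand 1? no. Count so far: 0
Gen 2: crossing 1x3. Involves strand 1? yes. Count so far: 1
Gen 3: crossing 3x1. Involves strand 1? yes. Count so far: 2
Gen 4: crossing 1x3. Involves strand 1? yes. Count so far: 3
Gen 5: crossing 3x1. Involves strand 1? yes. Count so far: 4
Gen 6: crossing 1x3. Involves strand 1? yes. Count so far: 5
Gen 7: crossing 3x1. Involves strand 1? yes. Count so far: 6
Gen 8: crossing 1x3. Involves strand 1? yes. Count so far: 7
Gen 9: crossing 1x2. Involves strand 1? yes. Count so far: 8
Gen 10: crossing 2x1. Involves strand 1? yes. Count so far: 9
Gen 11: crossing 3x1. Involves strand 1? yes. Count so far: 10
Gen 12: crossing 3x2. Involves strand 1? no. Count so far: 10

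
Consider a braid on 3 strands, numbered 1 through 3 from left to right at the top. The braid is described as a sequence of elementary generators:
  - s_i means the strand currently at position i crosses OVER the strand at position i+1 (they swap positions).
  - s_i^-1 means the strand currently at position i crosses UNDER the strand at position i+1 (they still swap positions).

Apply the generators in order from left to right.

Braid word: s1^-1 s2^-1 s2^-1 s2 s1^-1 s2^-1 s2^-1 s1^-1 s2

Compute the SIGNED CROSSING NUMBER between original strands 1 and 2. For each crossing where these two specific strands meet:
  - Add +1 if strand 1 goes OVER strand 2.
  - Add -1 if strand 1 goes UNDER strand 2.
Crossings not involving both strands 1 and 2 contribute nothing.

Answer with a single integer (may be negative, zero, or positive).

Gen 1: 1 under 2. Both 1&2? yes. Contrib: -1. Sum: -1
Gen 2: crossing 1x3. Both 1&2? no. Sum: -1
Gen 3: crossing 3x1. Both 1&2? no. Sum: -1
Gen 4: crossing 1x3. Both 1&2? no. Sum: -1
Gen 5: crossing 2x3. Both 1&2? no. Sum: -1
Gen 6: 2 under 1. Both 1&2? yes. Contrib: +1. Sum: 0
Gen 7: 1 under 2. Both 1&2? yes. Contrib: -1. Sum: -1
Gen 8: crossing 3x2. Both 1&2? no. Sum: -1
Gen 9: crossing 3x1. Both 1&2? no. Sum: -1

Answer: -1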